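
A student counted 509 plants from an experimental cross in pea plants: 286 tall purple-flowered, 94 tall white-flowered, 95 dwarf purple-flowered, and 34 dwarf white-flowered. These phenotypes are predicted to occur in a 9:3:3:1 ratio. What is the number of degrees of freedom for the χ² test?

A goodness-of-fit test with 4 phenotype classes has df = 4 − 1 = 3.

3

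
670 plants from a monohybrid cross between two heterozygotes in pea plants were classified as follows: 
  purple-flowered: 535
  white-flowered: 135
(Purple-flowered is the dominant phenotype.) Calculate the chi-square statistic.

For a monohybrid cross between heterozygotes with complete dominance, the expected phenotypic ratio is 3:1.
Under the 3:1 hypothesis (Σ ratio = 4, N = 670):
  purple-flowered: 670 × 3/4 = 502.5
  white-flowered: 670 × 1/4 = 167.5
χ² = Σ (O − E)² / E
  purple-flowered: (535 − 502.5)² / 502.5 = 2.1020
  white-flowered: (135 − 167.5)² / 167.5 = 6.3060
χ² = 2.1020 + 6.3060 = 8.408

8.408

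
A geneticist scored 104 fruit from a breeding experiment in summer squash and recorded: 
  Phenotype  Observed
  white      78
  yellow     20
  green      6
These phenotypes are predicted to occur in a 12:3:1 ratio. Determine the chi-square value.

0.051

The 12:3:1 ratio has 16 parts, so with N = 104 the expected counts are:
  white: 104 × 12/16 = 78
  yellow: 104 × 3/16 = 19.5
  green: 104 × 1/16 = 6.5
χ² = Σ (O − E)² / E
  white: (78 − 78)² / 78 = 0.0000
  yellow: (20 − 19.5)² / 19.5 = 0.0128
  green: (6 − 6.5)² / 6.5 = 0.0385
χ² = 0.0000 + 0.0128 + 0.0385 = 0.0513 ≈ 0.051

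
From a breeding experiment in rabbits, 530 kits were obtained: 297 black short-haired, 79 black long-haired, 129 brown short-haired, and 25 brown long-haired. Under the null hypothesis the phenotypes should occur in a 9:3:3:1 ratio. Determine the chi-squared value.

15.006

Total ratio parts = 16. Expected numbers out of 530:
  black short-haired: 530 × 9/16 = 298.125
  black long-haired: 530 × 3/16 = 99.375
  brown short-haired: 530 × 3/16 = 99.375
  brown long-haired: 530 × 1/16 = 33.125
χ² = Σ (O − E)² / E
  black short-haired: (297 − 298.125)² / 298.125 = 0.0042
  black long-haired: (79 − 99.375)² / 99.375 = 4.1775
  brown short-haired: (129 − 99.375)² / 99.375 = 8.8316
  brown long-haired: (25 − 33.125)² / 33.125 = 1.9929
χ² = 0.0042 + 4.1775 + 8.8316 + 1.9929 = 15.0062 ≈ 15.006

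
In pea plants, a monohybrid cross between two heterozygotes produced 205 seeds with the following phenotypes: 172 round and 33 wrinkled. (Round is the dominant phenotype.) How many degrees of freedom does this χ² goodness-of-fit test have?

1

For a monohybrid cross between heterozygotes with complete dominance, the expected phenotypic ratio is 3:1.
A goodness-of-fit test with 2 phenotype classes has df = 2 − 1 = 1.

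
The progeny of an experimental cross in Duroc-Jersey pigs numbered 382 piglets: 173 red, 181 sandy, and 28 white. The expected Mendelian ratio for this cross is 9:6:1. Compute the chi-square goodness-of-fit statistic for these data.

The 9:6:1 ratio has 16 parts, so with N = 382 the expected counts are:
  red: 382 × 9/16 = 214.875
  sandy: 382 × 6/16 = 143.25
  white: 382 × 1/16 = 23.875
χ² = Σ (O − E)² / E
  red: (173 − 214.875)² / 214.875 = 8.1606
  sandy: (181 − 143.25)² / 143.25 = 9.9481
  white: (28 − 23.875)² / 23.875 = 0.7127
χ² = 8.1606 + 9.9481 + 0.7127 = 18.8214 ≈ 18.821

18.821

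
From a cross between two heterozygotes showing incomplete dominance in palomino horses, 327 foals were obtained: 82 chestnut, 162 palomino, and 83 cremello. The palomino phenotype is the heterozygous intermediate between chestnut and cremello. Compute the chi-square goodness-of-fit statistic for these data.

0.034

With incomplete dominance, a heterozygote × heterozygote cross gives a 1:2:1 phenotypic ratio.
Total ratio parts = 4. Expected numbers out of 327:
  chestnut: 327 × 1/4 = 81.75
  palomino: 327 × 2/4 = 163.5
  cremello: 327 × 1/4 = 81.75
χ² = Σ (O − E)² / E
  chestnut: (82 − 81.75)² / 81.75 = 0.0008
  palomino: (162 − 163.5)² / 163.5 = 0.0138
  cremello: (83 − 81.75)² / 81.75 = 0.0191
χ² = 0.0008 + 0.0138 + 0.0191 = 0.0337 ≈ 0.034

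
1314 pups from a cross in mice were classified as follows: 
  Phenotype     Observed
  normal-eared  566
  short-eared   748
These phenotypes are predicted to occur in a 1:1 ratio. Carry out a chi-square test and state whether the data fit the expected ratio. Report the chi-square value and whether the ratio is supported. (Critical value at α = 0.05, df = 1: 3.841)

Expected counts for N = 1314 under a 1:1 ratio (total parts = 2):
  normal-eared: 1314 × 1/2 = 657
  short-eared: 1314 × 1/2 = 657
χ² = Σ (O − E)² / E
  normal-eared: (566 − 657)² / 657 = 12.6043
  short-eared: (748 − 657)² / 657 = 12.6043
χ² = 12.6043 + 12.6043 = 25.2086 ≈ 25.209
Degrees of freedom = 2 − 1 = 1; critical value at α = 0.05 is 3.841.
Since 25.209 > 3.841, we reject the null hypothesis — the data do not fit the 1:1 ratio.

25.209; not consistent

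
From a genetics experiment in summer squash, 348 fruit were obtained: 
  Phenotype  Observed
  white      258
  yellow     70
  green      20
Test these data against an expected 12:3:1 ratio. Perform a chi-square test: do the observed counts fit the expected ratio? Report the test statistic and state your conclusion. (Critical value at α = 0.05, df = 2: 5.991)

0.521; consistent

Total ratio parts = 16. Expected numbers out of 348:
  white: 348 × 12/16 = 261
  yellow: 348 × 3/16 = 65.25
  green: 348 × 1/16 = 21.75
χ² = Σ (O − E)² / E
  white: (258 − 261)² / 261 = 0.0345
  yellow: (70 − 65.25)² / 65.25 = 0.3458
  green: (20 − 21.75)² / 21.75 = 0.1408
χ² = 0.0345 + 0.3458 + 0.1408 = 0.5211 ≈ 0.521
Degrees of freedom = 3 − 1 = 2; critical value at α = 0.05 is 5.991.
Since 0.521 < 5.991, we fail to reject the null hypothesis — the data are consistent with the 12:3:1 ratio.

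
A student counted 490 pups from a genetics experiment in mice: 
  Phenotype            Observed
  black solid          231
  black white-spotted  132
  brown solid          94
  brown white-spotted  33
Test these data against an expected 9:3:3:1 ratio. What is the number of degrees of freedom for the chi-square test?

3

A goodness-of-fit test with 4 phenotype classes has df = 4 − 1 = 3.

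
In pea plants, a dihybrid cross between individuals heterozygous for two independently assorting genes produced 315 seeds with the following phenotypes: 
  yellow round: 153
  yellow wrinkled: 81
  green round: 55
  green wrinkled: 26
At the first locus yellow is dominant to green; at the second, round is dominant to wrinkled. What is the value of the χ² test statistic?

13.753

A dihybrid F₂ with independent assortment and complete dominance at both loci gives a 9:3:3:1 phenotypic ratio.
Under the 9:3:3:1 hypothesis (Σ ratio = 16, N = 315):
  yellow round: 315 × 9/16 = 177.1875
  yellow wrinkled: 315 × 3/16 = 59.0625
  green round: 315 × 3/16 = 59.0625
  green wrinkled: 315 × 1/16 = 19.6875
χ² = Σ (O − E)² / E
  yellow round: (153 − 177.1875)² / 177.1875 = 3.3018
  yellow wrinkled: (81 − 59.0625)² / 59.0625 = 8.1482
  green round: (55 − 59.0625)² / 59.0625 = 0.2794
  green wrinkled: (26 − 19.6875)² / 19.6875 = 2.0240
χ² = 3.3018 + 8.1482 + 0.2794 + 2.0240 = 13.7534 ≈ 13.753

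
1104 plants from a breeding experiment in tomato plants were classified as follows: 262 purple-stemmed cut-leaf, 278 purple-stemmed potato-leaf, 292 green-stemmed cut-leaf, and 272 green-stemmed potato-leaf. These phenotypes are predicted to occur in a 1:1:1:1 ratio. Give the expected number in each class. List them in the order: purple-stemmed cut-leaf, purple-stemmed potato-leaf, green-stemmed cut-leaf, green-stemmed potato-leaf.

Expected counts for N = 1104 under a 1:1:1:1 ratio (total parts = 4):
  purple-stemmed cut-leaf: 1104 × 1/4 = 276
  purple-stemmed potato-leaf: 1104 × 1/4 = 276
  green-stemmed cut-leaf: 1104 × 1/4 = 276
  green-stemmed potato-leaf: 1104 × 1/4 = 276

276, 276, 276, 276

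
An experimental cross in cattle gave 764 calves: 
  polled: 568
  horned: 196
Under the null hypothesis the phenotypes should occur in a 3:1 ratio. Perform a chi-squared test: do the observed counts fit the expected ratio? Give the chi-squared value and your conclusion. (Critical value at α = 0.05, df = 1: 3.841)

0.175; consistent

Under the 3:1 hypothesis (Σ ratio = 4, N = 764):
  polled: 764 × 3/4 = 573
  horned: 764 × 1/4 = 191
χ² = Σ (O − E)² / E
  polled: (568 − 573)² / 573 = 0.0436
  horned: (196 − 191)² / 191 = 0.1309
χ² = 0.0436 + 0.1309 = 0.1745 ≈ 0.175
Degrees of freedom = 2 − 1 = 1; critical value at α = 0.05 is 3.841.
Since 0.175 < 3.841, we fail to reject the null hypothesis — the data are consistent with the 3:1 ratio.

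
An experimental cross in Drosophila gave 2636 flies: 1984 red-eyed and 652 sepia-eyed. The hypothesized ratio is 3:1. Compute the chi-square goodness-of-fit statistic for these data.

Expected counts for N = 2636 under a 3:1 ratio (total parts = 4):
  red-eyed: 2636 × 3/4 = 1977
  sepia-eyed: 2636 × 1/4 = 659
χ² = Σ (O − E)² / E
  red-eyed: (1984 − 1977)² / 1977 = 0.0248
  sepia-eyed: (652 − 659)² / 659 = 0.0744
χ² = 0.0248 + 0.0744 = 0.0992 ≈ 0.099

0.099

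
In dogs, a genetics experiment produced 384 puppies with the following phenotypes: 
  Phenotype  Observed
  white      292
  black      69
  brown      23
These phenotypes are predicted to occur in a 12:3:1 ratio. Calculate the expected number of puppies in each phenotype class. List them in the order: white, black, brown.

288, 72, 24

Total ratio parts = 16. Expected numbers out of 384:
  white: 384 × 12/16 = 288
  black: 384 × 3/16 = 72
  brown: 384 × 1/16 = 24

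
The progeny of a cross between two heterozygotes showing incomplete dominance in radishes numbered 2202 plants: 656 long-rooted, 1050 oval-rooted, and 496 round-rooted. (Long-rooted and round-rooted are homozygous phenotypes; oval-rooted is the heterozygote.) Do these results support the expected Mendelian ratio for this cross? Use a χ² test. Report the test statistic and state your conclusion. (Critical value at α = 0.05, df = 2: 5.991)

27.976; not consistent

With incomplete dominance, a heterozygote × heterozygote cross gives a 1:2:1 phenotypic ratio.
Expected counts for N = 2202 under a 1:2:1 ratio (total parts = 4):
  long-rooted: 2202 × 1/4 = 550.5
  oval-rooted: 2202 × 2/4 = 1101
  round-rooted: 2202 × 1/4 = 550.5
χ² = Σ (O − E)² / E
  long-rooted: (656 − 550.5)² / 550.5 = 20.2184
  oval-rooted: (1050 − 1101)² / 1101 = 2.3624
  round-rooted: (496 − 550.5)² / 550.5 = 5.3955
χ² = 20.2184 + 2.3624 + 5.3955 = 27.9763 ≈ 27.976
Degrees of freedom = 3 − 1 = 2; critical value at α = 0.05 is 5.991.
Since 27.976 > 5.991, we reject the null hypothesis — the data do not fit the 1:2:1 ratio.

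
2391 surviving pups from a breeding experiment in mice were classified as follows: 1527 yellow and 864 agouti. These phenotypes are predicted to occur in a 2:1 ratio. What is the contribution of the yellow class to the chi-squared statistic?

2.816

The 2:1 ratio has 3 parts, so with N = 2391 the expected counts are:
  yellow: 2391 × 2/3 = 1594
  agouti: 2391 × 1/3 = 797
Contribution of yellow: (1527 − 1594)² / 1594 = 2.8162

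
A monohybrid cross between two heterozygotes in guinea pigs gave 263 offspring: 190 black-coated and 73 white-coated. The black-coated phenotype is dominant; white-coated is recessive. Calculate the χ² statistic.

1.066

For a monohybrid cross between heterozygotes with complete dominance, the expected phenotypic ratio is 3:1.
Under the 3:1 hypothesis (Σ ratio = 4, N = 263):
  black-coated: 263 × 3/4 = 197.25
  white-coated: 263 × 1/4 = 65.75
χ² = Σ (O − E)² / E
  black-coated: (190 − 197.25)² / 197.25 = 0.2665
  white-coated: (73 − 65.75)² / 65.75 = 0.7994
χ² = 0.2665 + 0.7994 = 1.0659 ≈ 1.066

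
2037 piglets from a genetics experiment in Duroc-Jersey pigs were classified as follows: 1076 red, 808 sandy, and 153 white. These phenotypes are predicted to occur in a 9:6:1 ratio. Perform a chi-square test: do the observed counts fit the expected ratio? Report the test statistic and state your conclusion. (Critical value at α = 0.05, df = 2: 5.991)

11.985; not consistent

Under the 9:6:1 hypothesis (Σ ratio = 16, N = 2037):
  red: 2037 × 9/16 = 1145.8125
  sandy: 2037 × 6/16 = 763.875
  white: 2037 × 1/16 = 127.3125
χ² = Σ (O − E)² / E
  red: (1076 − 1145.8125)² / 1145.8125 = 4.2536
  sandy: (808 − 763.875)² / 763.875 = 2.5489
  white: (153 − 127.3125)² / 127.3125 = 5.1829
χ² = 4.2536 + 2.5489 + 5.1829 = 11.9854 ≈ 11.985
Degrees of freedom = 3 − 1 = 2; critical value at α = 0.05 is 5.991.
Since 11.985 > 5.991, we reject the null hypothesis — the data do not fit the 9:6:1 ratio.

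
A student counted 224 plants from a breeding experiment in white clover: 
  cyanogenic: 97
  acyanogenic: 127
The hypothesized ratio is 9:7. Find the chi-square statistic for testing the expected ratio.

15.256

Expected counts for N = 224 under a 9:7 ratio (total parts = 16):
  cyanogenic: 224 × 9/16 = 126
  acyanogenic: 224 × 7/16 = 98
χ² = Σ (O − E)² / E
  cyanogenic: (97 − 126)² / 126 = 6.6746
  acyanogenic: (127 − 98)² / 98 = 8.5816
χ² = 6.6746 + 8.5816 = 15.2562 ≈ 15.256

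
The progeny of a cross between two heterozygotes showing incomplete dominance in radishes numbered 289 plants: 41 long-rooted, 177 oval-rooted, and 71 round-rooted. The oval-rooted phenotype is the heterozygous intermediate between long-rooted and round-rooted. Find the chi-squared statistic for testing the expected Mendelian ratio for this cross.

With incomplete dominance, a heterozygote × heterozygote cross gives a 1:2:1 phenotypic ratio.
The 1:2:1 ratio has 4 parts, so with N = 289 the expected counts are:
  long-rooted: 289 × 1/4 = 72.25
  oval-rooted: 289 × 2/4 = 144.5
  round-rooted: 289 × 1/4 = 72.25
χ² = Σ (O − E)² / E
  long-rooted: (41 − 72.25)² / 72.25 = 13.5164
  oval-rooted: (177 − 144.5)² / 144.5 = 7.3097
  round-rooted: (71 − 72.25)² / 72.25 = 0.0216
χ² = 13.5164 + 7.3097 + 0.0216 = 20.8477 ≈ 20.848

20.848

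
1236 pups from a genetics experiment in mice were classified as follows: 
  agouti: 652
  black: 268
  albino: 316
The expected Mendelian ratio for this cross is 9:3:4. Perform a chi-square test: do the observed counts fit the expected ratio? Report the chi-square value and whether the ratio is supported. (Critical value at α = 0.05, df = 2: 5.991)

8.519; not consistent

Expected counts for N = 1236 under a 9:3:4 ratio (total parts = 16):
  agouti: 1236 × 9/16 = 695.25
  black: 1236 × 3/16 = 231.75
  albino: 1236 × 4/16 = 309
χ² = Σ (O − E)² / E
  agouti: (652 − 695.25)² / 695.25 = 2.6905
  black: (268 − 231.75)² / 231.75 = 5.6702
  albino: (316 − 309)² / 309 = 0.1586
χ² = 2.6905 + 5.6702 + 0.1586 = 8.5193 ≈ 8.519
Degrees of freedom = 3 − 1 = 2; critical value at α = 0.05 is 5.991.
Since 8.519 > 5.991, we reject the null hypothesis — the data do not fit the 9:3:4 ratio.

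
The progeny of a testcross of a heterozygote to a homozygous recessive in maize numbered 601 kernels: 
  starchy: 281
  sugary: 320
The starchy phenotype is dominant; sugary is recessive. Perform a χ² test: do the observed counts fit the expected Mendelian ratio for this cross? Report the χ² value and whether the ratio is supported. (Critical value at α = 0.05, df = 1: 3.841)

2.531; consistent

A testcross of a heterozygote (Aa × aa) gives a 1:1 phenotypic ratio.
Expected counts for N = 601 under a 1:1 ratio (total parts = 2):
  starchy: 601 × 1/2 = 300.5
  sugary: 601 × 1/2 = 300.5
χ² = Σ (O − E)² / E
  starchy: (281 − 300.5)² / 300.5 = 1.2654
  sugary: (320 − 300.5)² / 300.5 = 1.2654
χ² = 1.2654 + 1.2654 = 2.5308 ≈ 2.531
Degrees of freedom = 2 − 1 = 1; critical value at α = 0.05 is 3.841.
Since 2.531 < 3.841, we fail to reject the null hypothesis — the data are consistent with the 1:1 ratio.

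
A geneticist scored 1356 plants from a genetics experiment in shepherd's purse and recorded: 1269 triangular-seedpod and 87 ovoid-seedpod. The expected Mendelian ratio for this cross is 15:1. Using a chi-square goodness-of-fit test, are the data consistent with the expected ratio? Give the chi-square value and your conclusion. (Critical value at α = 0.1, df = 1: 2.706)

0.064; consistent

Total ratio parts = 16. Expected numbers out of 1356:
  triangular-seedpod: 1356 × 15/16 = 1271.25
  ovoid-seedpod: 1356 × 1/16 = 84.75
χ² = Σ (O − E)² / E
  triangular-seedpod: (1269 − 1271.25)² / 1271.25 = 0.0040
  ovoid-seedpod: (87 − 84.75)² / 84.75 = 0.0597
χ² = 0.0040 + 0.0597 = 0.0637 ≈ 0.064
Degrees of freedom = 2 − 1 = 1; critical value at α = 0.1 is 2.706.
Since 0.064 < 2.706, we fail to reject the null hypothesis — the data are consistent with the 15:1 ratio.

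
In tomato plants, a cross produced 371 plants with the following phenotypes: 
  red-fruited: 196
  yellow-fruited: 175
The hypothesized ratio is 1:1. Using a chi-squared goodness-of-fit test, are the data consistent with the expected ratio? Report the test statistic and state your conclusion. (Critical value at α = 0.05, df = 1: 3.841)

1.189; consistent

Expected counts for N = 371 under a 1:1 ratio (total parts = 2):
  red-fruited: 371 × 1/2 = 185.5
  yellow-fruited: 371 × 1/2 = 185.5
χ² = Σ (O − E)² / E
  red-fruited: (196 − 185.5)² / 185.5 = 0.5943
  yellow-fruited: (175 − 185.5)² / 185.5 = 0.5943
χ² = 0.5943 + 0.5943 = 1.1886 ≈ 1.189
Degrees of freedom = 2 − 1 = 1; critical value at α = 0.05 is 3.841.
Since 1.189 < 3.841, we fail to reject the null hypothesis — the data are consistent with the 1:1 ratio.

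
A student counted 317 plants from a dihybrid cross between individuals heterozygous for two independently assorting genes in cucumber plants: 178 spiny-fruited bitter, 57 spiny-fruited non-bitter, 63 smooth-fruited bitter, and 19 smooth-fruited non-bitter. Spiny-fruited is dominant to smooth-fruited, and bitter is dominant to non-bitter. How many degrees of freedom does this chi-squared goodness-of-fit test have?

3

A dihybrid F₂ with independent assortment and complete dominance at both loci gives a 9:3:3:1 phenotypic ratio.
A goodness-of-fit test with 4 phenotype classes has df = 4 − 1 = 3.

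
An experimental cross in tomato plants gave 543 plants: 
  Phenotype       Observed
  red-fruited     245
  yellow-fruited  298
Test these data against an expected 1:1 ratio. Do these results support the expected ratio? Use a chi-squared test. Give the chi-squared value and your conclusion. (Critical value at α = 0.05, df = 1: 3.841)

5.173; not consistent

Under the 1:1 hypothesis (Σ ratio = 2, N = 543):
  red-fruited: 543 × 1/2 = 271.5
  yellow-fruited: 543 × 1/2 = 271.5
χ² = Σ (O − E)² / E
  red-fruited: (245 − 271.5)² / 271.5 = 2.5866
  yellow-fruited: (298 − 271.5)² / 271.5 = 2.5866
χ² = 2.5866 + 2.5866 = 5.1732 ≈ 5.173
Degrees of freedom = 2 − 1 = 1; critical value at α = 0.05 is 3.841.
Since 5.173 > 3.841, we reject the null hypothesis — the data do not fit the 1:1 ratio.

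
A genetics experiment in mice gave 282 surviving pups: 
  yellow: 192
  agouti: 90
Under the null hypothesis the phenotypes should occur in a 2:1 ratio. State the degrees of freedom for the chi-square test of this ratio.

1

A goodness-of-fit test with 2 phenotype classes has df = 2 − 1 = 1.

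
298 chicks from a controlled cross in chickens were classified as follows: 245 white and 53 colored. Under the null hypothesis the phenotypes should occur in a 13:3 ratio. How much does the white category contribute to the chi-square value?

0.034

Under the 13:3 hypothesis (Σ ratio = 16, N = 298):
  white: 298 × 13/16 = 242.125
  colored: 298 × 3/16 = 55.875
Contribution of white: (245 − 242.125)² / 242.125 = 0.0341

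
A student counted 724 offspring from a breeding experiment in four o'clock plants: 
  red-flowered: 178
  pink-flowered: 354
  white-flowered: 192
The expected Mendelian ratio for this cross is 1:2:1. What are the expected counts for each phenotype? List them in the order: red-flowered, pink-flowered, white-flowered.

181, 362, 181

Under the 1:2:1 hypothesis (Σ ratio = 4, N = 724):
  red-flowered: 724 × 1/4 = 181
  pink-flowered: 724 × 2/4 = 362
  white-flowered: 724 × 1/4 = 181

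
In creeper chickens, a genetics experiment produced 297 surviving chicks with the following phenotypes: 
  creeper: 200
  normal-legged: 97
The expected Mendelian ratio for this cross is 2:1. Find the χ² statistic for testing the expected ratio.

Total ratio parts = 3. Expected numbers out of 297:
  creeper: 297 × 2/3 = 198
  normal-legged: 297 × 1/3 = 99
χ² = Σ (O − E)² / E
  creeper: (200 − 198)² / 198 = 0.0202
  normal-legged: (97 − 99)² / 99 = 0.0404
χ² = 0.0202 + 0.0404 = 0.0606 ≈ 0.061

0.061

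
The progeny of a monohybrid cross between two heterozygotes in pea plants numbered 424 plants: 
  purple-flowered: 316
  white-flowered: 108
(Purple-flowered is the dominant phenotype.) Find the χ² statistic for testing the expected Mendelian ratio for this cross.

0.050

For a monohybrid cross between heterozygotes with complete dominance, the expected phenotypic ratio is 3:1.
The 3:1 ratio has 4 parts, so with N = 424 the expected counts are:
  purple-flowered: 424 × 3/4 = 318
  white-flowered: 424 × 1/4 = 106
χ² = Σ (O − E)² / E
  purple-flowered: (316 − 318)² / 318 = 0.0126
  white-flowered: (108 − 106)² / 106 = 0.0377
χ² = 0.0126 + 0.0377 = 0.0503 ≈ 0.050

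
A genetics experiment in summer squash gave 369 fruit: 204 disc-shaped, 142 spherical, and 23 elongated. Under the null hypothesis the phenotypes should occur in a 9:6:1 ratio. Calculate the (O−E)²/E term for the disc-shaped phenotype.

Expected counts for N = 369 under a 9:6:1 ratio (total parts = 16):
  disc-shaped: 369 × 9/16 = 207.5625
  spherical: 369 × 6/16 = 138.375
  elongated: 369 × 1/16 = 23.0625
Contribution of disc-shaped: (204 − 207.5625)² / 207.5625 = 0.0611

0.061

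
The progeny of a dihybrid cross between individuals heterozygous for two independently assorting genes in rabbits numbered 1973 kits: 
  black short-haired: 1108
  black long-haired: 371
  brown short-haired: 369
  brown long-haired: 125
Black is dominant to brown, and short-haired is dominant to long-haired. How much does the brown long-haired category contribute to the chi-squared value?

0.023

A dihybrid F₂ with independent assortment and complete dominance at both loci gives a 9:3:3:1 phenotypic ratio.
Total ratio parts = 16. Expected numbers out of 1973:
  black short-haired: 1973 × 9/16 = 1109.8125
  black long-haired: 1973 × 3/16 = 369.9375
  brown short-haired: 1973 × 3/16 = 369.9375
  brown long-haired: 1973 × 1/16 = 123.3125
Contribution of brown long-haired: (125 − 123.3125)² / 123.3125 = 0.0231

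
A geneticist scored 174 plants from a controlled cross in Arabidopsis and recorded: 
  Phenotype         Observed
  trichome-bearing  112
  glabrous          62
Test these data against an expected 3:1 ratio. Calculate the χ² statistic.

Total ratio parts = 4. Expected numbers out of 174:
  trichome-bearing: 174 × 3/4 = 130.5
  glabrous: 174 × 1/4 = 43.5
χ² = Σ (O − E)² / E
  trichome-bearing: (112 − 130.5)² / 130.5 = 2.6226
  glabrous: (62 − 43.5)² / 43.5 = 7.8678
χ² = 2.6226 + 7.8678 = 10.4904 ≈ 10.490

10.490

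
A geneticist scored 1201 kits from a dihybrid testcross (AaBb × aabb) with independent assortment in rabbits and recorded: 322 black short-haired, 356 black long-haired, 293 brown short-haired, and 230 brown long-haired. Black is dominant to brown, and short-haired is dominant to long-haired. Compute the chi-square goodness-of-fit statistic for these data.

A dihybrid testcross with independent assortment gives a 1:1:1:1 ratio.
Expected counts for N = 1201 under a 1:1:1:1 ratio (total parts = 4):
  black short-haired: 1201 × 1/4 = 300.25
  black long-haired: 1201 × 1/4 = 300.25
  brown short-haired: 1201 × 1/4 = 300.25
  brown long-haired: 1201 × 1/4 = 300.25
χ² = Σ (O − E)² / E
  black short-haired: (322 − 300.25)² / 300.25 = 1.5756
  black long-haired: (356 − 300.25)² / 300.25 = 10.3516
  brown short-haired: (293 − 300.25)² / 300.25 = 0.1751
  brown long-haired: (230 − 300.25)² / 300.25 = 16.4365
χ² = 1.5756 + 10.3516 + 0.1751 + 16.4365 = 28.5388 ≈ 28.539

28.539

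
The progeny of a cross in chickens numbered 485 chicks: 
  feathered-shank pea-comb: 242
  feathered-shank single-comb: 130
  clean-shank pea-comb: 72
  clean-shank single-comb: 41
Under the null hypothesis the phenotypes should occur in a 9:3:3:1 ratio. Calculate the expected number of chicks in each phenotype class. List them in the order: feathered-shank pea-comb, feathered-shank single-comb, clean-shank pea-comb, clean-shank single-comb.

Under the 9:3:3:1 hypothesis (Σ ratio = 16, N = 485):
  feathered-shank pea-comb: 485 × 9/16 = 272.8125
  feathered-shank single-comb: 485 × 3/16 = 90.9375
  clean-shank pea-comb: 485 × 3/16 = 90.9375
  clean-shank single-comb: 485 × 1/16 = 30.3125

272.8125, 90.9375, 90.9375, 30.3125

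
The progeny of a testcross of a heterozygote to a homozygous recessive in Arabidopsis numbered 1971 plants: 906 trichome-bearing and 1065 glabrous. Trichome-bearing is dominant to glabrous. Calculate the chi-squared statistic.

A testcross of a heterozygote (Aa × aa) gives a 1:1 phenotypic ratio.
The 1:1 ratio has 2 parts, so with N = 1971 the expected counts are:
  trichome-bearing: 1971 × 1/2 = 985.5
  glabrous: 1971 × 1/2 = 985.5
χ² = Σ (O − E)² / E
  trichome-bearing: (906 − 985.5)² / 985.5 = 6.4132
  glabrous: (1065 − 985.5)² / 985.5 = 6.4132
χ² = 6.4132 + 6.4132 = 12.8264 ≈ 12.826

12.826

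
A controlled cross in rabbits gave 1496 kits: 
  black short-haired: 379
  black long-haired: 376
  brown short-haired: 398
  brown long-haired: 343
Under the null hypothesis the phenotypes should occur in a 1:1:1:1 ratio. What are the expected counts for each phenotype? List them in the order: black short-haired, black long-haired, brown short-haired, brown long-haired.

Expected counts for N = 1496 under a 1:1:1:1 ratio (total parts = 4):
  black short-haired: 1496 × 1/4 = 374
  black long-haired: 1496 × 1/4 = 374
  brown short-haired: 1496 × 1/4 = 374
  brown long-haired: 1496 × 1/4 = 374

374, 374, 374, 374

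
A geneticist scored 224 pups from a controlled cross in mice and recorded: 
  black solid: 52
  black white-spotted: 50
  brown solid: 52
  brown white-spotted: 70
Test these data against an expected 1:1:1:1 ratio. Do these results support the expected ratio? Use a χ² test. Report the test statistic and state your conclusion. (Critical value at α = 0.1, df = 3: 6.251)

4.714; consistent

Total ratio parts = 4. Expected numbers out of 224:
  black solid: 224 × 1/4 = 56
  black white-spotted: 224 × 1/4 = 56
  brown solid: 224 × 1/4 = 56
  brown white-spotted: 224 × 1/4 = 56
χ² = Σ (O − E)² / E
  black solid: (52 − 56)² / 56 = 0.2857
  black white-spotted: (50 − 56)² / 56 = 0.6429
  brown solid: (52 − 56)² / 56 = 0.2857
  brown white-spotted: (70 − 56)² / 56 = 3.5000
χ² = 0.2857 + 0.6429 + 0.2857 + 3.5000 = 4.7143 ≈ 4.714
Degrees of freedom = 4 − 1 = 3; critical value at α = 0.1 is 6.251.
Since 4.714 < 6.251, we fail to reject the null hypothesis — the data are consistent with the 1:1:1:1 ratio.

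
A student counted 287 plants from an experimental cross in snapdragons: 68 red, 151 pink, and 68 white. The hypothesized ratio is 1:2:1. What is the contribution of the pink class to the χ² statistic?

Expected counts for N = 287 under a 1:2:1 ratio (total parts = 4):
  red: 287 × 1/4 = 71.75
  pink: 287 × 2/4 = 143.5
  white: 287 × 1/4 = 71.75
Contribution of pink: (151 − 143.5)² / 143.5 = 0.3920

0.392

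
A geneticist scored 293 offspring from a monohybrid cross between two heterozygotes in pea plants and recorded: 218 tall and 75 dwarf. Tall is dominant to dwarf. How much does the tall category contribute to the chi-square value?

0.014

For a monohybrid cross between heterozygotes with complete dominance, the expected phenotypic ratio is 3:1.
Total ratio parts = 4. Expected numbers out of 293:
  tall: 293 × 3/4 = 219.75
  dwarf: 293 × 1/4 = 73.25
Contribution of tall: (218 − 219.75)² / 219.75 = 0.0139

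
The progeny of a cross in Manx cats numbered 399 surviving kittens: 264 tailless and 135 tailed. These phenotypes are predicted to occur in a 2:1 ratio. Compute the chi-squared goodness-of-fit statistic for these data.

0.045

The 2:1 ratio has 3 parts, so with N = 399 the expected counts are:
  tailless: 399 × 2/3 = 266
  tailed: 399 × 1/3 = 133
χ² = Σ (O − E)² / E
  tailless: (264 − 266)² / 266 = 0.0150
  tailed: (135 − 133)² / 133 = 0.0301
χ² = 0.0150 + 0.0301 = 0.0451 ≈ 0.045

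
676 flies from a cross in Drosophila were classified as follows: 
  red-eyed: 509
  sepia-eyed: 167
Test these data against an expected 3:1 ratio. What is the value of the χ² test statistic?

Expected counts for N = 676 under a 3:1 ratio (total parts = 4):
  red-eyed: 676 × 3/4 = 507
  sepia-eyed: 676 × 1/4 = 169
χ² = Σ (O − E)² / E
  red-eyed: (509 − 507)² / 507 = 0.0079
  sepia-eyed: (167 − 169)² / 169 = 0.0237
χ² = 0.0079 + 0.0237 = 0.0316 ≈ 0.032

0.032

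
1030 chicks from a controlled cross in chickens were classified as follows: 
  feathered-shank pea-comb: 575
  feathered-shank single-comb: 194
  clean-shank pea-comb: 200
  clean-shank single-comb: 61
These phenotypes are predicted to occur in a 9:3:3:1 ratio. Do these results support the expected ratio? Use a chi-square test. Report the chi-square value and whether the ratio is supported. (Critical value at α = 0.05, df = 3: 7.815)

0.459; consistent

Under the 9:3:3:1 hypothesis (Σ ratio = 16, N = 1030):
  feathered-shank pea-comb: 1030 × 9/16 = 579.375
  feathered-shank single-comb: 1030 × 3/16 = 193.125
  clean-shank pea-comb: 1030 × 3/16 = 193.125
  clean-shank single-comb: 1030 × 1/16 = 64.375
χ² = Σ (O − E)² / E
  feathered-shank pea-comb: (575 − 579.375)² / 579.375 = 0.0330
  feathered-shank single-comb: (194 − 193.125)² / 193.125 = 0.0040
  clean-shank pea-comb: (200 − 193.125)² / 193.125 = 0.2447
  clean-shank single-comb: (61 − 64.375)² / 64.375 = 0.1769
χ² = 0.0330 + 0.0040 + 0.2447 + 0.1769 = 0.4586 ≈ 0.459
Degrees of freedom = 4 − 1 = 3; critical value at α = 0.05 is 7.815.
Since 0.459 < 7.815, we fail to reject the null hypothesis — the data are consistent with the 9:3:3:1 ratio.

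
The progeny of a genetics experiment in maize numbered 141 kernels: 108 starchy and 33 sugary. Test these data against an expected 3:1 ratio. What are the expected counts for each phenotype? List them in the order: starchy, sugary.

105.75, 35.25

Expected counts for N = 141 under a 3:1 ratio (total parts = 4):
  starchy: 141 × 3/4 = 105.75
  sugary: 141 × 1/4 = 35.25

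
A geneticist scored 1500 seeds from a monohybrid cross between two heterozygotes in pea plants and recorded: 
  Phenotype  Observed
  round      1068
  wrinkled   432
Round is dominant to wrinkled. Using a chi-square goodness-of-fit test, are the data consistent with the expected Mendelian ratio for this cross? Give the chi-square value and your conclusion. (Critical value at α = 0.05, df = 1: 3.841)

11.552; not consistent

For a monohybrid cross between heterozygotes with complete dominance, the expected phenotypic ratio is 3:1.
Total ratio parts = 4. Expected numbers out of 1500:
  round: 1500 × 3/4 = 1125
  wrinkled: 1500 × 1/4 = 375
χ² = Σ (O − E)² / E
  round: (1068 − 1125)² / 1125 = 2.8880
  wrinkled: (432 − 375)² / 375 = 8.6640
χ² = 2.8880 + 8.6640 = 11.552
Degrees of freedom = 2 − 1 = 1; critical value at α = 0.05 is 3.841.
Since 11.552 > 3.841, we reject the null hypothesis — the data do not fit the 3:1 ratio.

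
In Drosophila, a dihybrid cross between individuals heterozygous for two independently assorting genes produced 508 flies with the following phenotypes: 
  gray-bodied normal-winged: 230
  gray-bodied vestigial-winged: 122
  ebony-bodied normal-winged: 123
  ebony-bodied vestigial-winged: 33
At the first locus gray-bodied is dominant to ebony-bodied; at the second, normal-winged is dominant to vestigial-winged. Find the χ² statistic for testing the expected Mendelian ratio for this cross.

A dihybrid F₂ with independent assortment and complete dominance at both loci gives a 9:3:3:1 phenotypic ratio.
Total ratio parts = 16. Expected numbers out of 508:
  gray-bodied normal-winged: 508 × 9/16 = 285.75
  gray-bodied vestigial-winged: 508 × 3/16 = 95.25
  ebony-bodied normal-winged: 508 × 3/16 = 95.25
  ebony-bodied vestigial-winged: 508 × 1/16 = 31.75
χ² = Σ (O − E)² / E
  gray-bodied normal-winged: (230 − 285.75)² / 285.75 = 10.8769
  gray-bodied vestigial-winged: (122 − 95.25)² / 95.25 = 7.5125
  ebony-bodied normal-winged: (123 − 95.25)² / 95.25 = 8.0846
  ebony-bodied vestigial-winged: (33 − 31.75)² / 31.75 = 0.0492
χ² = 10.8769 + 7.5125 + 8.0846 + 0.0492 = 26.5232 ≈ 26.523

26.523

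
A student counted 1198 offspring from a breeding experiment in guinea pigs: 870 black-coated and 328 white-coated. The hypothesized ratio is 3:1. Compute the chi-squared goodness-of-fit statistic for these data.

Total ratio parts = 4. Expected numbers out of 1198:
  black-coated: 1198 × 3/4 = 898.5
  white-coated: 1198 × 1/4 = 299.5
χ² = Σ (O − E)² / E
  black-coated: (870 − 898.5)² / 898.5 = 0.9040
  white-coated: (328 − 299.5)² / 299.5 = 2.7120
χ² = 0.9040 + 2.7120 = 3.616

3.616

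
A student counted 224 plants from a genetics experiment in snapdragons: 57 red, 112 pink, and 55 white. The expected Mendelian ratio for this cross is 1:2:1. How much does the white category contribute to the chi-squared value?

Total ratio parts = 4. Expected numbers out of 224:
  red: 224 × 1/4 = 56
  pink: 224 × 2/4 = 112
  white: 224 × 1/4 = 56
Contribution of white: (55 − 56)² / 56 = 0.0179

0.018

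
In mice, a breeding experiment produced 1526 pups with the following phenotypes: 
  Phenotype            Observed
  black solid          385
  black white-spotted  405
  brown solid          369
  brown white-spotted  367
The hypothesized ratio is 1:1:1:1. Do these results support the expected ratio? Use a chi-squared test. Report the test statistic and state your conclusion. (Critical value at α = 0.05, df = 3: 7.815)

2.440; consistent

The 1:1:1:1 ratio has 4 parts, so with N = 1526 the expected counts are:
  black solid: 1526 × 1/4 = 381.5
  black white-spotted: 1526 × 1/4 = 381.5
  brown solid: 1526 × 1/4 = 381.5
  brown white-spotted: 1526 × 1/4 = 381.5
χ² = Σ (O − E)² / E
  black solid: (385 − 381.5)² / 381.5 = 0.0321
  black white-spotted: (405 − 381.5)² / 381.5 = 1.4476
  brown solid: (369 − 381.5)² / 381.5 = 0.4096
  brown white-spotted: (367 − 381.5)² / 381.5 = 0.5511
χ² = 0.0321 + 1.4476 + 0.4096 + 0.5511 = 2.4404 ≈ 2.440
Degrees of freedom = 4 − 1 = 3; critical value at α = 0.05 is 7.815.
Since 2.440 < 7.815, we fail to reject the null hypothesis — the data are consistent with the 1:1:1:1 ratio.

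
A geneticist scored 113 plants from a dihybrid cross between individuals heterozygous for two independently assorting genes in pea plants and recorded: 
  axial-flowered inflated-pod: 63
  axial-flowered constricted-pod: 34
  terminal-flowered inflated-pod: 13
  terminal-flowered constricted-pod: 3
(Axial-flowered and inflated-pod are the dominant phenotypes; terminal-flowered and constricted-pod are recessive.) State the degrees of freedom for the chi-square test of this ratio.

A dihybrid F₂ with independent assortment and complete dominance at both loci gives a 9:3:3:1 phenotypic ratio.
A goodness-of-fit test with 4 phenotype classes has df = 4 − 1 = 3.

3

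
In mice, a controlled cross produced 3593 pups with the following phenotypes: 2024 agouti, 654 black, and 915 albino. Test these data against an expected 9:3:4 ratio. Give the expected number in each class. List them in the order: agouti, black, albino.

The 9:3:4 ratio has 16 parts, so with N = 3593 the expected counts are:
  agouti: 3593 × 9/16 = 2021.0625
  black: 3593 × 3/16 = 673.6875
  albino: 3593 × 4/16 = 898.25

2021.0625, 673.6875, 898.25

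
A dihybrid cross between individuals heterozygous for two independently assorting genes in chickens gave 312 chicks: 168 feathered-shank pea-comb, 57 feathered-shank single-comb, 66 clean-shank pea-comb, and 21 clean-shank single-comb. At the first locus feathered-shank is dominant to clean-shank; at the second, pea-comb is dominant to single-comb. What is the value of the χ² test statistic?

1.436

A dihybrid F₂ with independent assortment and complete dominance at both loci gives a 9:3:3:1 phenotypic ratio.
Expected counts for N = 312 under a 9:3:3:1 ratio (total parts = 16):
  feathered-shank pea-comb: 312 × 9/16 = 175.5
  feathered-shank single-comb: 312 × 3/16 = 58.5
  clean-shank pea-comb: 312 × 3/16 = 58.5
  clean-shank single-comb: 312 × 1/16 = 19.5
χ² = Σ (O − E)² / E
  feathered-shank pea-comb: (168 − 175.5)² / 175.5 = 0.3205
  feathered-shank single-comb: (57 − 58.5)² / 58.5 = 0.0385
  clean-shank pea-comb: (66 − 58.5)² / 58.5 = 0.9615
  clean-shank single-comb: (21 − 19.5)² / 19.5 = 0.1154
χ² = 0.3205 + 0.0385 + 0.9615 + 0.1154 = 1.4359 ≈ 1.436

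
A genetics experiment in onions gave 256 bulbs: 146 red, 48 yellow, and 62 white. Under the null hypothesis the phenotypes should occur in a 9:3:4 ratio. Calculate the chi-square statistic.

0.090

Expected counts for N = 256 under a 9:3:4 ratio (total parts = 16):
  red: 256 × 9/16 = 144
  yellow: 256 × 3/16 = 48
  white: 256 × 4/16 = 64
χ² = Σ (O − E)² / E
  red: (146 − 144)² / 144 = 0.0278
  yellow: (48 − 48)² / 48 = 0.0000
  white: (62 − 64)² / 64 = 0.0625
χ² = 0.0278 + 0.0000 + 0.0625 = 0.0903 ≈ 0.090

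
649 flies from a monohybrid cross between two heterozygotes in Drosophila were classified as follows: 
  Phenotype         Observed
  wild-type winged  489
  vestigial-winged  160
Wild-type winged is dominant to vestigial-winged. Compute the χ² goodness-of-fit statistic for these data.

For a monohybrid cross between heterozygotes with complete dominance, the expected phenotypic ratio is 3:1.
Total ratio parts = 4. Expected numbers out of 649:
  wild-type winged: 649 × 3/4 = 486.75
  vestigial-winged: 649 × 1/4 = 162.25
χ² = Σ (O − E)² / E
  wild-type winged: (489 − 486.75)² / 486.75 = 0.0104
  vestigial-winged: (160 − 162.25)² / 162.25 = 0.0312
χ² = 0.0104 + 0.0312 = 0.0416 ≈ 0.042

0.042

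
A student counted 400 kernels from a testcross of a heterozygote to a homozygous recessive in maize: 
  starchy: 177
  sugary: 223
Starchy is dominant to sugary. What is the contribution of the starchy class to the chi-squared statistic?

A testcross of a heterozygote (Aa × aa) gives a 1:1 phenotypic ratio.
Total ratio parts = 2. Expected numbers out of 400:
  starchy: 400 × 1/2 = 200
  sugary: 400 × 1/2 = 200
Contribution of starchy: (177 − 200)² / 200 = 2.6450

2.645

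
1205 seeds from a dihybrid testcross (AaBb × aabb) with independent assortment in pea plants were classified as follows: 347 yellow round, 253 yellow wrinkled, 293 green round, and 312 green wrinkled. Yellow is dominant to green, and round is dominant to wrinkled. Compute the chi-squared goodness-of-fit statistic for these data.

A dihybrid testcross with independent assortment gives a 1:1:1:1 ratio.
The 1:1:1:1 ratio has 4 parts, so with N = 1205 the expected counts are:
  yellow round: 1205 × 1/4 = 301.25
  yellow wrinkled: 1205 × 1/4 = 301.25
  green round: 1205 × 1/4 = 301.25
  green wrinkled: 1205 × 1/4 = 301.25
χ² = Σ (O − E)² / E
  yellow round: (347 − 301.25)² / 301.25 = 6.9479
  yellow wrinkled: (253 − 301.25)² / 301.25 = 7.7280
  green round: (293 − 301.25)² / 301.25 = 0.2259
  green wrinkled: (312 − 301.25)² / 301.25 = 0.3836
χ² = 6.9479 + 7.7280 + 0.2259 + 0.3836 = 15.2854 ≈ 15.285

15.285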